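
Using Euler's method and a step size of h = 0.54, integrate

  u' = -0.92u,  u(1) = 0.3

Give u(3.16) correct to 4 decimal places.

0.0192

Euler: u_{n+1} = u_n + h·f(t_n, u_n).
t=1.000000, u=0.300000: f=-0.276000 → u ← 0.300000 + 0.54·(-0.276000) = 0.150960
t=1.540000, u=0.150960: f=-0.138883 → u ← 0.150960 + 0.54·(-0.138883) = 0.075963
t=2.080000, u=0.075963: f=-0.069886 → u ← 0.075963 + 0.54·(-0.069886) = 0.038225
t=2.620000, u=0.038225: f=-0.035167 → u ← 0.038225 + 0.54·(-0.035167) = 0.019235
u(3.16) ≈ 0.0192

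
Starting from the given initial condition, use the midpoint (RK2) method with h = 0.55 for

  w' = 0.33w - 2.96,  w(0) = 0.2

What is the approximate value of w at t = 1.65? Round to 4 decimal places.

-6.1076

Midpoint: k1 = f(t_n, w_n); k2 = f(t_n + h/2, w_n + (h/2)·k1); w_{n+1} = w_n + h·k2.
t=0.000000, w=0.200000:
  k1 = f(0.000000, 0.200000) = -2.894000
  k2 = f(0.275000, -0.595850) = -3.156630
  w ← 0.200000 + 0.55·(-3.156630) = -1.536147
t=0.550000, w=-1.536147:
  k1 = f(0.550000, -1.536147) = -3.466928
  k2 = f(0.825000, -2.489552) = -3.781552
  w ← -1.536147 + 0.55·(-3.781552) = -3.616000
t=1.100000, w=-3.616000:
  k1 = f(1.100000, -3.616000) = -4.153280
  k2 = f(1.375000, -4.758153) = -4.530190
  w ← -3.616000 + 0.55·(-4.530190) = -6.107605
w(1.65) ≈ -6.1076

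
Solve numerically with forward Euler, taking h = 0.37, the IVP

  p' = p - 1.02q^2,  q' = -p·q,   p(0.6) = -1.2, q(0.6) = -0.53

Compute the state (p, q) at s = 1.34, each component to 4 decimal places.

Euler on (p,q): p_{n+1} = p_n + h·p', q_{n+1} = q_n + h·q'.
0.600000: (-1.200000, -0.530000); f=(-1.486518, -0.636000) → (-1.750012, -0.765320)
0.970000: (-1.750012, -0.765320); f=(-2.347441, -1.339319) → (-2.618565, -1.260868)
(p(1.34), q(1.34)) ≈ (-2.6186, -1.2609)

-2.6186, -1.2609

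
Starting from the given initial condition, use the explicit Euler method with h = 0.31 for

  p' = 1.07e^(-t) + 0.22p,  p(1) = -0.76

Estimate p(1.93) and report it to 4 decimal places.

Euler: p_{n+1} = p_n + h·f(t_n, p_n).
t=1.000000, p=-0.760000: f=0.226431 → p ← -0.760000 + 0.31·0.226431 = -0.689806
t=1.310000, p=-0.689806: f=0.136950 → p ← -0.689806 + 0.31·0.136950 = -0.647352
t=1.620000, p=-0.647352: f=0.069334 → p ← -0.647352 + 0.31·0.069334 = -0.625858
p(1.93) ≈ -0.6259

-0.6259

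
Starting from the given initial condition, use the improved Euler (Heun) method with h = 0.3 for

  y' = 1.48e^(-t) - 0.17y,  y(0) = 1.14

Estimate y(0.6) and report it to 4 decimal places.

Heun: k1 = f(t_n, y_n); k2 = f(t_n + h, y_n + h·k1); y_{n+1} = y_n + (h/2)·(k1 + k2).
t=0.000000, y=1.140000:
  k1 = f(0.000000, 1.140000) = 1.286200
  k2 = f(0.300000, 1.525860) = 0.837015
  y ← 1.140000 + (0.3/2)·(1.286200 + 0.837015) = 1.458482
t=0.300000, y=1.458482:
  k1 = f(0.300000, 1.458482) = 0.848469
  k2 = f(0.600000, 1.713023) = 0.521027
  y ← 1.458482 + (0.3/2)·(0.848469 + 0.521027) = 1.663907
y(0.6) ≈ 1.6639

1.6639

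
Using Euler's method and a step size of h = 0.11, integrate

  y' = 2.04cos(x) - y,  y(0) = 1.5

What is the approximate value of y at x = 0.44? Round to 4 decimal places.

Euler: y_{n+1} = y_n + h·f(x_n, y_n).
x=0.000000, y=1.500000: f=0.540000 → y ← 1.500000 + 0.11·0.540000 = 1.559400
x=0.110000, y=1.559400: f=0.468270 → y ← 1.559400 + 0.11·0.468270 = 1.610910
x=0.220000, y=1.610910: f=0.379921 → y ← 1.610910 + 0.11·0.379921 = 1.652701
x=0.330000, y=1.652701: f=0.277225 → y ← 1.652701 + 0.11·0.277225 = 1.683196
y(0.44) ≈ 1.6832

1.6832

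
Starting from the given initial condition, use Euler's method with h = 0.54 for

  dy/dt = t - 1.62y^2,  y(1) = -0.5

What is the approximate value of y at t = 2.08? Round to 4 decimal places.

0.6250

Euler: y_{n+1} = y_n + h·f(t_n, y_n).
t=1.000000, y=-0.500000: f=0.595000 → y ← -0.500000 + 0.54·0.595000 = -0.178700
t=1.540000, y=-0.178700: f=1.488267 → y ← -0.178700 + 0.54·1.488267 = 0.624964
y(2.08) ≈ 0.6250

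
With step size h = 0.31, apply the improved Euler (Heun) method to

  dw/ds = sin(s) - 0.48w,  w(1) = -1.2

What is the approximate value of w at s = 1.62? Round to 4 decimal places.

Heun: k1 = f(s_n, w_n); k2 = f(s_n + h, w_n + h·k1); w_{n+1} = w_n + (h/2)·(k1 + k2).
s=1.000000, w=-1.200000:
  k1 = f(1.000000, -1.200000) = 1.417471
  k2 = f(1.310000, -0.760584) = 1.331265
  w ← -1.200000 + (0.31/2)·(1.417471 + 1.331265) = -0.773946
s=1.310000, w=-0.773946:
  k1 = f(1.310000, -0.773946) = 1.337679
  k2 = f(1.620000, -0.359265) = 1.171237
  w ← -0.773946 + (0.31/2)·(1.337679 + 1.171237) = -0.385064
w(1.62) ≈ -0.3851

-0.3851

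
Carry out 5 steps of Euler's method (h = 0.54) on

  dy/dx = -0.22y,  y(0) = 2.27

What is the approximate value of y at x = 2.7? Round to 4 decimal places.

1.2061

Euler: y_{n+1} = y_n + h·f(x_n, y_n).
x=0.000000, y=2.270000: f=-0.499400 → y ← 2.270000 + 0.54·(-0.499400) = 2.000324
x=0.540000, y=2.000324: f=-0.440071 → y ← 2.000324 + 0.54·(-0.440071) = 1.762686
x=1.080000, y=1.762686: f=-0.387791 → y ← 1.762686 + 0.54·(-0.387791) = 1.553278
x=1.620000, y=1.553278: f=-0.341721 → y ← 1.553278 + 0.54·(-0.341721) = 1.368749
x=2.160000, y=1.368749: f=-0.301125 → y ← 1.368749 + 0.54·(-0.301125) = 1.206142
y(2.7) ≈ 1.2061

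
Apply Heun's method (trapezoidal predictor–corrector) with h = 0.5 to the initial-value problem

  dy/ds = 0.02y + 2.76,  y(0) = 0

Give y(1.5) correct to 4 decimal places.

4.2027

Heun: k1 = f(s_n, y_n); k2 = f(s_n + h, y_n + h·k1); y_{n+1} = y_n + (h/2)·(k1 + k2).
s=0.000000, y=0.000000:
  k1 = f(0.000000, 0.000000) = 2.760000
  k2 = f(0.500000, 1.380000) = 2.787600
  y ← 0.000000 + (0.5/2)·(2.760000 + 2.787600) = 1.386900
s=0.500000, y=1.386900:
  k1 = f(0.500000, 1.386900) = 2.787738
  k2 = f(1.000000, 2.780769) = 2.815615
  y ← 1.386900 + (0.5/2)·(2.787738 + 2.815615) = 2.787738
s=1.000000, y=2.787738:
  k1 = f(1.000000, 2.787738) = 2.815755
  k2 = f(1.500000, 4.195616) = 2.843912
  y ← 2.787738 + (0.5/2)·(2.815755 + 2.843912) = 4.202655
y(1.5) ≈ 4.2027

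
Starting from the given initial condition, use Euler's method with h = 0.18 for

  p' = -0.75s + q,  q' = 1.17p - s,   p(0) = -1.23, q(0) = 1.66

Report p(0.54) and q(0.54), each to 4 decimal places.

-0.5409, 0.9595

Euler on (p,q): p_{n+1} = p_n + h·p', q_{n+1} = q_n + h·q'.
0.000000: (-1.230000, 1.660000); f=(1.660000, -1.439100) → (-0.931200, 1.400962)
0.180000: (-0.931200, 1.400962); f=(1.265962, -1.269504) → (-0.703327, 1.172451)
0.360000: (-0.703327, 1.172451); f=(0.902451, -1.182892) → (-0.540886, 0.959531)
(p(0.54), q(0.54)) ≈ (-0.5409, 0.9595)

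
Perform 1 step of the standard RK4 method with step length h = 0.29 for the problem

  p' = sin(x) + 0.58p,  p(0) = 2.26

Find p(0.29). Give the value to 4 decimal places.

RK4: k1 = f(x_n, p_n); k2 = f(x_n + h/2, p_n + (h/2)·k1); k3 = f(x_n + h/2, p_n + (h/2)·k2); k4 = f(x_n + h, p_n + h·k3); p_{n+1} = p_n + (h/6)·(k1 + 2k2 + 2k3 + k4).
x=0.000000, p=2.260000:
  k1 = f(0.000000, 2.260000) = 1.310800
  k2 = f(0.145000, 2.450066) = 1.565531
  k3 = f(0.145000, 2.487002) = 1.586954
  k4 = f(0.290000, 2.720217) = 1.863678
  p ← 2.260000 + (0.29/6)·(k1 + 2k2 + 2k3 + k4) = 2.718173
p(0.29) ≈ 2.7182

2.7182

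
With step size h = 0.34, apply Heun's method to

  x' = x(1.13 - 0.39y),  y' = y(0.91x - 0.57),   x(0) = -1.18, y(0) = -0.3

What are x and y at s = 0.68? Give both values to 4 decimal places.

-2.6119, -0.0853

Heun on (x,y): k1 = f(s_n, state_n); k2 = f(s_n + h, state_n + h·k1); state_{n+1} = state_n + (h/2)·(k1 + k2).
0.000000: (-1.180000, -0.300000)
  k1 = (-1.471460, 0.493140)
  predictor → (-1.680296, -0.132332)
  k2 = (-1.985454, 0.277775)
  → (-1.767675, -0.168944)
0.340000: (-1.767675, -0.168944)
  k1 = (-2.113942, 0.368060)
  predictor → (-2.486416, -0.043804)
  k2 = (-2.852127, 0.124081)
  → (-2.611907, -0.085280)
(x(0.68), y(0.68)) ≈ (-2.6119, -0.0853)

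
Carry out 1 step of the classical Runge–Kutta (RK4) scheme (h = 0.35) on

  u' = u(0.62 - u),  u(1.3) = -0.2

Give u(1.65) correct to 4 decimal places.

-0.2695

RK4: k1 = f(t_n, u_n); k2 = f(t_n + h/2, u_n + (h/2)·k1); k3 = f(t_n + h/2, u_n + (h/2)·k2); k4 = f(t_n + h, u_n + h·k3); u_{n+1} = u_n + (h/6)·(k1 + 2k2 + 2k3 + k4).
t=1.300000, u=-0.200000:
  k1 = f(1.300000, -0.200000) = -0.164000
  k2 = f(1.475000, -0.228700) = -0.194098
  k3 = f(1.475000, -0.233967) = -0.199800
  k4 = f(1.650000, -0.269930) = -0.240219
  u ← -0.200000 + (0.35/6)·(k1 + 2k2 + 2k3 + k4) = -0.269534
u(1.65) ≈ -0.2695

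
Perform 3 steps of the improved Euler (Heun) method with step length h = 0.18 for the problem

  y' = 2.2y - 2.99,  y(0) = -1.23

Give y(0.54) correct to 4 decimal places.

Heun: k1 = f(x_n, y_n); k2 = f(x_n + h, y_n + h·k1); y_{n+1} = y_n + (h/2)·(k1 + k2).
x=0.000000, y=-1.230000:
  k1 = f(0.000000, -1.230000) = -5.696000
  k2 = f(0.180000, -2.255280) = -7.951616
  y ← -1.230000 + (0.18/2)·(-5.696000 + (-7.951616)) = -2.458285
x=0.180000, y=-2.458285:
  k1 = f(0.180000, -2.458285) = -8.398228
  k2 = f(0.360000, -3.969966) = -11.723926
  y ← -2.458285 + (0.18/2)·(-8.398228 + (-11.723926)) = -4.269279
x=0.360000, y=-4.269279:
  k1 = f(0.360000, -4.269279) = -12.382415
  k2 = f(0.540000, -6.498114) = -17.285851
  y ← -4.269279 + (0.18/2)·(-12.382415 + (-17.285851)) = -6.939423
y(0.54) ≈ -6.9394

-6.9394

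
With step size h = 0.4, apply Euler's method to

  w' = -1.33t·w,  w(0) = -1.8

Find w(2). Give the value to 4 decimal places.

Euler: w_{n+1} = w_n + h·f(t_n, w_n).
t=0.000000, w=-1.800000: f=0.000000 → w ← -1.800000 + 0.4·0.000000 = -1.800000
t=0.400000, w=-1.800000: f=0.957600 → w ← -1.800000 + 0.4·0.957600 = -1.416960
t=0.800000, w=-1.416960: f=1.507645 → w ← -1.416960 + 0.4·1.507645 = -0.813902
t=1.200000, w=-0.813902: f=1.298987 → w ← -0.813902 + 0.4·1.298987 = -0.294307
t=1.600000, w=-0.294307: f=0.626285 → w ← -0.294307 + 0.4·0.626285 = -0.043793
w(2) ≈ -0.0438

-0.0438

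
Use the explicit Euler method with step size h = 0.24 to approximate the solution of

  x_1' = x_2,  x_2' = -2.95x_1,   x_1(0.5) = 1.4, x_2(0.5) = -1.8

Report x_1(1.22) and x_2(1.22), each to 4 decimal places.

-0.5363, -3.6876

Euler on (x_1,x_2): x_1_{n+1} = x_1_n + h·x_1', x_2_{n+1} = x_2_n + h·x_2'.
0.500000: (1.400000, -1.800000); f=(-1.800000, -4.130000) → (0.968000, -2.791200)
0.740000: (0.968000, -2.791200); f=(-2.791200, -2.855600) → (0.298112, -3.476544)
0.980000: (0.298112, -3.476544); f=(-3.476544, -0.879430) → (-0.536259, -3.687607)
(x_1(1.22), x_2(1.22)) ≈ (-0.5363, -3.6876)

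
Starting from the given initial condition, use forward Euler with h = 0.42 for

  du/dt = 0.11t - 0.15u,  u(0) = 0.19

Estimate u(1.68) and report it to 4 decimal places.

0.2581

Euler: u_{n+1} = u_n + h·f(t_n, u_n).
t=0.000000, u=0.190000: f=-0.028500 → u ← 0.190000 + 0.42·(-0.028500) = 0.178030
t=0.420000, u=0.178030: f=0.019495 → u ← 0.178030 + 0.42·0.019495 = 0.186218
t=0.840000, u=0.186218: f=0.064467 → u ← 0.186218 + 0.42·0.064467 = 0.213294
t=1.260000, u=0.213294: f=0.106606 → u ← 0.213294 + 0.42·0.106606 = 0.258069
u(1.68) ≈ 0.2581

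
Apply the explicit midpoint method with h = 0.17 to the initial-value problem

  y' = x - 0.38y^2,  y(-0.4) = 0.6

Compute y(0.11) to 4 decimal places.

0.4757

Midpoint: k1 = f(x_n, y_n); k2 = f(x_n + h/2, y_n + (h/2)·k1); y_{n+1} = y_n + h·k2.
x=-0.400000, y=0.600000:
  k1 = f(-0.400000, 0.600000) = -0.536800
  k2 = f(-0.315000, 0.554372) = -0.431785
  y ← 0.600000 + 0.17·(-0.431785) = 0.526597
x=-0.230000, y=0.526597:
  k1 = f(-0.230000, 0.526597) = -0.335376
  k2 = f(-0.145000, 0.498090) = -0.239275
  y ← 0.526597 + 0.17·(-0.239275) = 0.485920
x=-0.060000, y=0.485920:
  k1 = f(-0.060000, 0.485920) = -0.149725
  k2 = f(0.025000, 0.473193) = -0.060086
  y ← 0.485920 + 0.17·(-0.060086) = 0.475705
y(0.11) ≈ 0.4757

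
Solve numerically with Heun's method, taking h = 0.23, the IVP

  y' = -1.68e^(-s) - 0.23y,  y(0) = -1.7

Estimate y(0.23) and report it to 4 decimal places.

Heun: k1 = f(s_n, y_n); k2 = f(s_n + h, y_n + h·k1); y_{n+1} = y_n + (h/2)·(k1 + k2).
s=0.000000, y=-1.700000:
  k1 = f(0.000000, -1.700000) = -1.289000
  k2 = f(0.230000, -1.996470) = -0.875628
  y ← -1.700000 + (0.23/2)·(-1.289000 + (-0.875628)) = -1.948932
y(0.23) ≈ -1.9489

-1.9489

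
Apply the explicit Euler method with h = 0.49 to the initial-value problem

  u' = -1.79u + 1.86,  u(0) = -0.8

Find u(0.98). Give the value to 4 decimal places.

Euler: u_{n+1} = u_n + h·f(t_n, u_n).
t=0.000000, u=-0.800000: f=3.292000 → u ← -0.800000 + 0.49·3.292000 = 0.813080
t=0.490000, u=0.813080: f=0.404587 → u ← 0.813080 + 0.49·0.404587 = 1.011328
u(0.98) ≈ 1.0113

1.0113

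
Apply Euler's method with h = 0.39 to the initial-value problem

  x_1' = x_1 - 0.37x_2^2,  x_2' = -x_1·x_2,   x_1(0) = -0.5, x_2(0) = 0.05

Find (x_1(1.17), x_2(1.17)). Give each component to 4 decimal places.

Euler on (x_1,x_2): x_1_{n+1} = x_1_n + h·x_1', x_2_{n+1} = x_2_n + h·x_2'.
0.000000: (-0.500000, 0.050000); f=(-0.500925, 0.025000) → (-0.695361, 0.059750)
0.390000: (-0.695361, 0.059750); f=(-0.696682, 0.041548) → (-0.967067, 0.075954)
0.780000: (-0.967067, 0.075954); f=(-0.969201, 0.073452) → (-1.345055, 0.104600)
(x_1(1.17), x_2(1.17)) ≈ (-1.3451, 0.1046)

-1.3451, 0.1046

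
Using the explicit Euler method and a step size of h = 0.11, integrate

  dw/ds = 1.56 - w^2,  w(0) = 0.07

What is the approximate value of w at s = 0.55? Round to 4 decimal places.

0.8150

Euler: w_{n+1} = w_n + h·f(s_n, w_n).
s=0.000000, w=0.070000: f=1.555100 → w ← 0.070000 + 0.11·1.555100 = 0.241061
s=0.110000, w=0.241061: f=1.501890 → w ← 0.241061 + 0.11·1.501890 = 0.406269
s=0.220000, w=0.406269: f=1.394946 → w ← 0.406269 + 0.11·1.394946 = 0.559713
s=0.330000, w=0.559713: f=1.246721 → w ← 0.559713 + 0.11·1.246721 = 0.696852
s=0.440000, w=0.696852: f=1.074397 → w ← 0.696852 + 0.11·1.074397 = 0.815036
w(0.55) ≈ 0.8150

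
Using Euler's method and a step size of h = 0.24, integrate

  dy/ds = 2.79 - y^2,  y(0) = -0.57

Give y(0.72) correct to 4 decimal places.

1.2461

Euler: y_{n+1} = y_n + h·f(s_n, y_n).
s=0.000000, y=-0.570000: f=2.465100 → y ← -0.570000 + 0.24·2.465100 = 0.021624
s=0.240000, y=0.021624: f=2.789532 → y ← 0.021624 + 0.24·2.789532 = 0.691112
s=0.480000, y=0.691112: f=2.312365 → y ← 0.691112 + 0.24·2.312365 = 1.246079
y(0.72) ≈ 1.2461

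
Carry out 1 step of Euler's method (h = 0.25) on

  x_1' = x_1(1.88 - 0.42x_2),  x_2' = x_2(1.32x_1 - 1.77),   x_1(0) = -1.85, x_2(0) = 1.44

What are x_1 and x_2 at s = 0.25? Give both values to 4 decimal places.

Euler on (x_1,x_2): x_1_{n+1} = x_1_n + h·x_1', x_2_{n+1} = x_2_n + h·x_2'.
0.000000: (-1.850000, 1.440000); f=(-2.359120, -6.065280) → (-2.439780, -0.076320)
(x_1(0.25), x_2(0.25)) ≈ (-2.4398, -0.0763)

-2.4398, -0.0763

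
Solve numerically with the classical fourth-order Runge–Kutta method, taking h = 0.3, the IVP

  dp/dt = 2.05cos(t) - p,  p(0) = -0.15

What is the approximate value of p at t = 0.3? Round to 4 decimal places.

0.4116

RK4: k1 = f(t_n, p_n); k2 = f(t_n + h/2, p_n + (h/2)·k1); k3 = f(t_n + h/2, p_n + (h/2)·k2); k4 = f(t_n + h, p_n + h·k3); p_{n+1} = p_n + (h/6)·(k1 + 2k2 + 2k3 + k4).
t=0.000000, p=-0.150000:
  k1 = f(0.000000, -0.150000) = 2.200000
  k2 = f(0.150000, 0.180000) = 1.846981
  k3 = f(0.150000, 0.127047) = 1.899934
  k4 = f(0.300000, 0.419980) = 1.538460
  p ← -0.150000 + (0.3/6)·(k1 + 2k2 + 2k3 + k4) = 0.411614
p(0.3) ≈ 0.4116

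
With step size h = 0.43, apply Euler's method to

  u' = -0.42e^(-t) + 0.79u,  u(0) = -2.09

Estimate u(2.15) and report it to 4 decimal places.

Euler: u_{n+1} = u_n + h·f(t_n, u_n).
t=0.000000, u=-2.090000: f=-2.071100 → u ← -2.090000 + 0.43·(-2.071100) = -2.980573
t=0.430000, u=-2.980573: f=-2.627866 → u ← -2.980573 + 0.43·(-2.627866) = -4.110556
t=0.860000, u=-4.110556: f=-3.425067 → u ← -4.110556 + 0.43·(-3.425067) = -5.583334
t=1.290000, u=-5.583334: f=-4.526448 → u ← -5.583334 + 0.43·(-4.526448) = -7.529707
t=1.720000, u=-7.529707: f=-6.023676 → u ← -7.529707 + 0.43·(-6.023676) = -10.119888
u(2.15) ≈ -10.1199

-10.1199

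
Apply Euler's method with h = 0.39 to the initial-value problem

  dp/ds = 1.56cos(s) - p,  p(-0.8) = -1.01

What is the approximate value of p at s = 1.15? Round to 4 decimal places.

1.1134

Euler: p_{n+1} = p_n + h·f(s_n, p_n).
s=-0.800000, p=-1.010000: f=2.096862 → p ← -1.010000 + 0.39·2.096862 = -0.192224
s=-0.410000, p=-0.192224: f=1.622932 → p ← -0.192224 + 0.39·1.622932 = 0.440720
s=-0.020000, p=0.440720: f=1.118968 → p ← 0.440720 + 0.39·1.118968 = 0.877117
s=0.370000, p=0.877117: f=0.577313 → p ← 0.877117 + 0.39·0.577313 = 1.102270
s=0.760000, p=1.102270: f=0.028475 → p ← 1.102270 + 0.39·0.028475 = 1.113375
p(1.15) ≈ 1.1134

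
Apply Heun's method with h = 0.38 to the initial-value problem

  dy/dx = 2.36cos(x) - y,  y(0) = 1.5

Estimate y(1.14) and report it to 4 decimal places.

Heun: k1 = f(x_n, y_n); k2 = f(x_n + h, y_n + h·k1); y_{n+1} = y_n + (h/2)·(k1 + k2).
x=0.000000, y=1.500000:
  k1 = f(0.000000, 1.500000) = 0.860000
  k2 = f(0.380000, 1.826800) = 0.364849
  y ← 1.500000 + (0.38/2)·(0.860000 + 0.364849) = 1.732721
x=0.380000, y=1.732721:
  k1 = f(0.380000, 1.732721) = 0.458927
  k2 = f(0.760000, 1.907114) = -0.196501
  y ← 1.732721 + (0.38/2)·(0.458927 + (-0.196501)) = 1.782582
x=0.760000, y=1.782582:
  k1 = f(0.760000, 1.782582) = -0.071969
  k2 = f(1.140000, 1.755234) = -0.769711
  y ← 1.782582 + (0.38/2)·(-0.071969 + (-0.769711)) = 1.622663
y(1.14) ≈ 1.6227

1.6227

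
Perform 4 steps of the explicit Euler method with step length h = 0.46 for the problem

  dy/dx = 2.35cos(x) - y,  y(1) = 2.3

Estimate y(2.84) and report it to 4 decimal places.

-0.6597

Euler: y_{n+1} = y_n + h·f(x_n, y_n).
x=1.000000, y=2.300000: f=-1.030290 → y ← 2.300000 + 0.46·(-1.030290) = 1.826067
x=1.460000, y=1.826067: f=-1.566228 → y ← 1.826067 + 0.46·(-1.566228) = 1.105602
x=1.920000, y=1.105602: f=-1.909654 → y ← 1.105602 + 0.46·(-1.909654) = 0.227161
x=2.380000, y=0.227161: f=-1.927945 → y ← 0.227161 + 0.46·(-1.927945) = -0.659694
y(2.84) ≈ -0.6597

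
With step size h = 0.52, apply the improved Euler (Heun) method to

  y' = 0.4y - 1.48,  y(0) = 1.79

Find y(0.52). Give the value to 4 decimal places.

Heun: k1 = f(s_n, y_n); k2 = f(s_n + h, y_n + h·k1); y_{n+1} = y_n + (h/2)·(k1 + k2).
s=0.000000, y=1.790000:
  k1 = f(0.000000, 1.790000) = -0.764000
  k2 = f(0.520000, 1.392720) = -0.922912
  y ← 1.790000 + (0.52/2)·(-0.764000 + (-0.922912)) = 1.351403
y(0.52) ≈ 1.3514

1.3514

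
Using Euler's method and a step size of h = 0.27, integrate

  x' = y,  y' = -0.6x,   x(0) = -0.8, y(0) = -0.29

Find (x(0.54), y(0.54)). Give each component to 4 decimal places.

Euler on (x,y): x_{n+1} = x_n + h·x', y_{n+1} = y_n + h·y'.
0.000000: (-0.800000, -0.290000); f=(-0.290000, 0.480000) → (-0.878300, -0.160400)
0.270000: (-0.878300, -0.160400); f=(-0.160400, 0.526980) → (-0.921608, -0.018115)
(x(0.54), y(0.54)) ≈ (-0.9216, -0.0181)

-0.9216, -0.0181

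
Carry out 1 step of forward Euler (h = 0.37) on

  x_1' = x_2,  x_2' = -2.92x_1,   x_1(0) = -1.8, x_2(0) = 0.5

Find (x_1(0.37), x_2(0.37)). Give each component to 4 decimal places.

Euler on (x_1,x_2): x_1_{n+1} = x_1_n + h·x_1', x_2_{n+1} = x_2_n + h·x_2'.
0.000000: (-1.800000, 0.500000); f=(0.500000, 5.256000) → (-1.615000, 2.444720)
(x_1(0.37), x_2(0.37)) ≈ (-1.6150, 2.4447)

-1.6150, 2.4447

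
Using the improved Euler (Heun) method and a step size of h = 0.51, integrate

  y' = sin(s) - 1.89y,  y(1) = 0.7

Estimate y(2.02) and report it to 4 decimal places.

0.5457

Heun: k1 = f(s_n, y_n); k2 = f(s_n + h, y_n + h·k1); y_{n+1} = y_n + (h/2)·(k1 + k2).
s=1.000000, y=0.700000:
  k1 = f(1.000000, 0.700000) = -0.481529
  k2 = f(1.510000, 0.454420) = 0.139298
  y ← 0.700000 + (0.51/2)·(-0.481529 + 0.139298) = 0.612731
s=1.510000, y=0.612731:
  k1 = f(1.510000, 0.612731) = -0.159909
  k2 = f(2.020000, 0.531177) = -0.103132
  y ← 0.612731 + (0.51/2)·(-0.159909 + (-0.103132)) = 0.545656
y(2.02) ≈ 0.5457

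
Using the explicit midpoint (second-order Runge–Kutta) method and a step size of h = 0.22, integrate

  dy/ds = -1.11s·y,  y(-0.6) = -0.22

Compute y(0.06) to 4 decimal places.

-0.2687

Midpoint: k1 = f(s_n, y_n); k2 = f(s_n + h/2, y_n + (h/2)·k1); y_{n+1} = y_n + h·k2.
s=-0.600000, y=-0.220000:
  k1 = f(-0.600000, -0.220000) = -0.146520
  k2 = f(-0.490000, -0.236117) = -0.128424
  y ← -0.220000 + 0.22·(-0.128424) = -0.248253
s=-0.380000, y=-0.248253:
  k1 = f(-0.380000, -0.248253) = -0.104713
  k2 = f(-0.270000, -0.259772) = -0.077854
  y ← -0.248253 + 0.22·(-0.077854) = -0.265381
s=-0.160000, y=-0.265381:
  k1 = f(-0.160000, -0.265381) = -0.047132
  k2 = f(-0.050000, -0.270566) = -0.015016
  y ← -0.265381 + 0.22·(-0.015016) = -0.268685
y(0.06) ≈ -0.2687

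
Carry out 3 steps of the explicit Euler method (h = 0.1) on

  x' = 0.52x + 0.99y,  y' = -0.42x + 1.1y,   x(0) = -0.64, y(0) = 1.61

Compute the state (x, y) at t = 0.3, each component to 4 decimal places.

-0.1783, 2.2741

Euler on (x,y): x_{n+1} = x_n + h·x', y_{n+1} = y_n + h·y'.
0.000000: (-0.640000, 1.610000); f=(1.261100, 2.039800) → (-0.513890, 1.813980)
0.100000: (-0.513890, 1.813980); f=(1.528617, 2.211212) → (-0.361028, 2.035101)
0.200000: (-0.361028, 2.035101); f=(1.827015, 2.390243) → (-0.178327, 2.274125)
(x(0.3), y(0.3)) ≈ (-0.1783, 2.2741)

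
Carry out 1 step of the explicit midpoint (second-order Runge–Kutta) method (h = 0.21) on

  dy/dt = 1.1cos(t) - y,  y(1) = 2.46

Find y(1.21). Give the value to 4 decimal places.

Midpoint: k1 = f(t_n, y_n); k2 = f(t_n + h/2, y_n + (h/2)·k1); y_{n+1} = y_n + h·k2.
t=1.000000, y=2.460000:
  k1 = f(1.000000, 2.460000) = -1.865667
  k2 = f(1.105000, 2.264105) = -1.770057
  y ← 2.460000 + 0.21·(-1.770057) = 2.088288
y(1.21) ≈ 2.0883

2.0883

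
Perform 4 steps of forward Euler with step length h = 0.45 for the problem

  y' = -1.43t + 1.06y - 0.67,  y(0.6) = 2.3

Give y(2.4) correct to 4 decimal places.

3.1713

Euler: y_{n+1} = y_n + h·f(t_n, y_n).
t=0.600000, y=2.300000: f=0.910000 → y ← 2.300000 + 0.45·0.910000 = 2.709500
t=1.050000, y=2.709500: f=0.700570 → y ← 2.709500 + 0.45·0.700570 = 3.024756
t=1.500000, y=3.024756: f=0.391242 → y ← 3.024756 + 0.45·0.391242 = 3.200815
t=1.950000, y=3.200815: f=-0.065636 → y ← 3.200815 + 0.45·(-0.065636) = 3.171279
y(2.4) ≈ 3.1713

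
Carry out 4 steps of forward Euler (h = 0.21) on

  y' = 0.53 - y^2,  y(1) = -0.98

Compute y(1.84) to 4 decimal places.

Euler: y_{n+1} = y_n + h·f(t_n, y_n).
t=1.000000, y=-0.980000: f=-0.430400 → y ← -0.980000 + 0.21·(-0.430400) = -1.070384
t=1.210000, y=-1.070384: f=-0.615722 → y ← -1.070384 + 0.21·(-0.615722) = -1.199686
t=1.420000, y=-1.199686: f=-0.909246 → y ← -1.199686 + 0.21·(-0.909246) = -1.390627
t=1.630000, y=-1.390627: f=-1.403844 → y ← -1.390627 + 0.21·(-1.403844) = -1.685434
y(1.84) ≈ -1.6854

-1.6854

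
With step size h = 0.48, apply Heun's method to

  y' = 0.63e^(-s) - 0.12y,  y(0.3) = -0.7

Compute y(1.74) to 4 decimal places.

Heun: k1 = f(s_n, y_n); k2 = f(s_n + h, y_n + h·k1); y_{n+1} = y_n + (h/2)·(k1 + k2).
s=0.300000, y=-0.700000:
  k1 = f(0.300000, -0.700000) = 0.550715
  k2 = f(0.780000, -0.435657) = 0.341075
  y ← -0.700000 + (0.48/2)·(0.550715 + 0.341075) = -0.485970
s=0.780000, y=-0.485970:
  k1 = f(0.780000, -0.485970) = 0.347112
  k2 = f(1.260000, -0.319357) = 0.217025
  y ← -0.485970 + (0.48/2)·(0.347112 + 0.217025) = -0.350577
s=1.260000, y=-0.350577:
  k1 = f(1.260000, -0.350577) = 0.220771
  k2 = f(1.740000, -0.244607) = 0.139931
  y ← -0.350577 + (0.48/2)·(0.220771 + 0.139931) = -0.264009
y(1.74) ≈ -0.2640

-0.2640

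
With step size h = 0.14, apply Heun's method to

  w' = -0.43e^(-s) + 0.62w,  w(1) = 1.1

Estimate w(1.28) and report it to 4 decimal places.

Heun: k1 = f(s_n, w_n); k2 = f(s_n + h, w_n + h·k1); w_{n+1} = w_n + (h/2)·(k1 + k2).
s=1.000000, w=1.100000:
  k1 = f(1.000000, 1.100000) = 0.523812
  k2 = f(1.140000, 1.173334) = 0.589945
  w ← 1.100000 + (0.14/2)·(0.523812 + 0.589945) = 1.177963
s=1.140000, w=1.177963:
  k1 = f(1.140000, 1.177963) = 0.592815
  k2 = f(1.280000, 1.260957) = 0.662237
  w ← 1.177963 + (0.14/2)·(0.592815 + 0.662237) = 1.265817
w(1.28) ≈ 1.2658

1.2658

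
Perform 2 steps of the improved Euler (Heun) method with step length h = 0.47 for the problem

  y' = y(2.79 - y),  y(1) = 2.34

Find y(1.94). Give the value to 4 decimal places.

2.6659

Heun: k1 = f(t_n, y_n); k2 = f(t_n + h, y_n + h·k1); y_{n+1} = y_n + (h/2)·(k1 + k2).
t=1.000000, y=2.340000:
  k1 = f(1.000000, 2.340000) = 1.053000
  k2 = f(1.470000, 2.834910) = -0.127316
  y ← 2.340000 + (0.47/2)·(1.053000 + (-0.127316)) = 2.557536
t=1.470000, y=2.557536:
  k1 = f(1.470000, 2.557536) = 0.594536
  k2 = f(1.940000, 2.836967) = -0.133245
  y ← 2.557536 + (0.47/2)·(0.594536 + (-0.133245)) = 2.665939
y(1.94) ≈ 2.6659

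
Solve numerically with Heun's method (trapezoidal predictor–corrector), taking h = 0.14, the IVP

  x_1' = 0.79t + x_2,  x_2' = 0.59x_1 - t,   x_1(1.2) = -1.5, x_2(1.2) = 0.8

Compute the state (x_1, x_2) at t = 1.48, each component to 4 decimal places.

Heun on (x_1,x_2): k1 = f(t_n, state_n); k2 = f(t_n + h, state_n + h·k1); state_{n+1} = state_n + (h/2)·(k1 + k2).
1.200000: (-1.500000, 0.800000)
  k1 = (1.748000, -2.085000)
  predictor → (-1.255280, 0.508100)
  k2 = (1.566700, -2.080615)
  → (-1.267971, 0.508407)
1.340000: (-1.267971, 0.508407)
  k1 = (1.567007, -2.088103)
  predictor → (-1.048590, 0.216073)
  k2 = (1.385273, -2.098668)
  → (-1.061311, 0.215333)
(x_1(1.48), x_2(1.48)) ≈ (-1.0613, 0.2153)

-1.0613, 0.2153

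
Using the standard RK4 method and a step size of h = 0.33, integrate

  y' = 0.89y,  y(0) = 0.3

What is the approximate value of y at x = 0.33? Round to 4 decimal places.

0.4024

RK4: k1 = f(x_n, y_n); k2 = f(x_n + h/2, y_n + (h/2)·k1); k3 = f(x_n + h/2, y_n + (h/2)·k2); k4 = f(x_n + h, y_n + h·k3); y_{n+1} = y_n + (h/6)·(k1 + 2k2 + 2k3 + k4).
x=0.000000, y=0.300000:
  k1 = f(0.000000, 0.300000) = 0.267000
  k2 = f(0.165000, 0.344055) = 0.306209
  k3 = f(0.165000, 0.350524) = 0.311967
  k4 = f(0.330000, 0.402949) = 0.358625
  y ← 0.300000 + (0.33/6)·(k1 + 2k2 + 2k3 + k4) = 0.402409
y(0.33) ≈ 0.4024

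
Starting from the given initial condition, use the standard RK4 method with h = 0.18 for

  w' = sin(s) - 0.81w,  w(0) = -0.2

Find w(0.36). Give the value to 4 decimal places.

RK4: k1 = f(s_n, w_n); k2 = f(s_n + h/2, w_n + (h/2)·k1); k3 = f(s_n + h/2, w_n + (h/2)·k2); k4 = f(s_n + h, w_n + h·k3); w_{n+1} = w_n + (h/6)·(k1 + 2k2 + 2k3 + k4).
s=0.000000, w=-0.200000:
  k1 = f(0.000000, -0.200000) = 0.162000
  k2 = f(0.090000, -0.185420) = 0.240069
  k3 = f(0.090000, -0.178394) = 0.234378
  k4 = f(0.180000, -0.157812) = 0.306857
  w ← -0.200000 + (0.18/6)·(k1 + 2k2 + 2k3 + k4) = -0.157468
s=0.180000, w=-0.157468:
  k1 = f(0.180000, -0.157468) = 0.306578
  k2 = f(0.270000, -0.129875) = 0.371931
  k3 = f(0.270000, -0.123994) = 0.367166
  k4 = f(0.360000, -0.091378) = 0.426290
  w ← -0.157468 + (0.18/6)·(k1 + 2k2 + 2k3 + k4) = -0.091136
w(0.36) ≈ -0.0911

-0.0911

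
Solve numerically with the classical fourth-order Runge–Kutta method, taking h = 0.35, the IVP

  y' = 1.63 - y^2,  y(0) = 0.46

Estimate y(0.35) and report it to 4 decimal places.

RK4: k1 = f(x_n, y_n); k2 = f(x_n + h/2, y_n + (h/2)·k1); k3 = f(x_n + h/2, y_n + (h/2)·k2); k4 = f(x_n + h, y_n + h·k3); y_{n+1} = y_n + (h/6)·(k1 + 2k2 + 2k3 + k4).
x=0.000000, y=0.460000:
  k1 = f(0.000000, 0.460000) = 1.418400
  k2 = f(0.175000, 0.708220) = 1.128424
  k3 = f(0.175000, 0.657474) = 1.197728
  k4 = f(0.350000, 0.879205) = 0.856999
  y ← 0.460000 + (0.35/6)·(k1 + 2k2 + 2k3 + k4) = 0.864116
y(0.35) ≈ 0.8641

0.8641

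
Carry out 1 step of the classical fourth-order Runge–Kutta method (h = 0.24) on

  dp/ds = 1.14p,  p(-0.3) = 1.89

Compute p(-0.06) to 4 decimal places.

RK4: k1 = f(s_n, p_n); k2 = f(s_n + h/2, p_n + (h/2)·k1); k3 = f(s_n + h/2, p_n + (h/2)·k2); k4 = f(s_n + h, p_n + h·k3); p_{n+1} = p_n + (h/6)·(k1 + 2k2 + 2k3 + k4).
s=-0.300000, p=1.890000:
  k1 = f(-0.300000, 1.890000) = 2.154600
  k2 = f(-0.180000, 2.148552) = 2.449349
  k3 = f(-0.180000, 2.183922) = 2.489671
  k4 = f(-0.060000, 2.487521) = 2.835774
  p ← 1.890000 + (0.24/6)·(k1 + 2k2 + 2k3 + k4) = 2.484737
p(-0.06) ≈ 2.4847

2.4847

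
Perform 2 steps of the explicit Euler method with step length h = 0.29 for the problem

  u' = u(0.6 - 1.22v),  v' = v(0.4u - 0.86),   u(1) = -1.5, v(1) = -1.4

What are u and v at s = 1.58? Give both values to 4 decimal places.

Euler on (u,v): u_{n+1} = u_n + h·u', v_{n+1} = v_n + h·v'.
1.000000: (-1.500000, -1.400000); f=(-3.462000, 2.044000) → (-2.503980, -0.807240)
1.290000: (-2.503980, -0.807240); f=(-3.968390, 1.502752) → (-3.654813, -0.371442)
(u(1.58), v(1.58)) ≈ (-3.6548, -0.3714)

-3.6548, -0.3714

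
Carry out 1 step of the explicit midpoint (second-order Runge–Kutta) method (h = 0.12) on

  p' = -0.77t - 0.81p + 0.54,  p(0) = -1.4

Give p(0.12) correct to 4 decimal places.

-1.2144

Midpoint: k1 = f(t_n, p_n); k2 = f(t_n + h/2, p_n + (h/2)·k1); p_{n+1} = p_n + h·k2.
t=0.000000, p=-1.400000:
  k1 = f(0.000000, -1.400000) = 1.674000
  k2 = f(0.060000, -1.299560) = 1.546444
  p ← -1.400000 + 0.12·1.546444 = -1.214427
p(0.12) ≈ -1.2144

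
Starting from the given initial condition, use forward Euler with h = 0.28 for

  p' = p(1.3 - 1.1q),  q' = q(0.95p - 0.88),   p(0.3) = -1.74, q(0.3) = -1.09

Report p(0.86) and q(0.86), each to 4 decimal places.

Euler on (p,q): p_{n+1} = p_n + h·p', q_{n+1} = q_n + h·q'.
0.300000: (-1.740000, -1.090000); f=(-4.348260, 2.760970) → (-2.957513, -0.316928)
0.580000: (-2.957513, -0.316928); f=(-4.875818, 1.169351) → (-4.322742, 0.010490)
(p(0.86), q(0.86)) ≈ (-4.3227, 0.0105)

-4.3227, 0.0105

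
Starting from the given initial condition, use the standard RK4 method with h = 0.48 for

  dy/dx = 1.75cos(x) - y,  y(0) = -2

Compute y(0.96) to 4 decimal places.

RK4: k1 = f(x_n, y_n); k2 = f(x_n + h/2, y_n + (h/2)·k1); k3 = f(x_n + h/2, y_n + (h/2)·k2); k4 = f(x_n + h, y_n + h·k3); y_{n+1} = y_n + (h/6)·(k1 + 2k2 + 2k3 + k4).
x=0.000000, y=-2.000000:
  k1 = f(0.000000, -2.000000) = 3.750000
  k2 = f(0.240000, -1.100000) = 2.799841
  k3 = f(0.240000, -1.328038) = 3.027880
  k4 = f(0.480000, -0.546618) = 2.098859
  y ← -2.000000 + (0.48/6)·(k1 + 2k2 + 2k3 + k4) = -0.599656
x=0.480000, y=-0.599656:
  k1 = f(0.480000, -0.599656) = 2.151897
  k2 = f(0.720000, -0.083201) = 1.398861
  k3 = f(0.720000, -0.263929) = 1.579589
  k4 = f(0.960000, 0.158547) = 0.845113
  y ← -0.599656 + (0.48/6)·(k1 + 2k2 + 2k3 + k4) = 0.116657
y(0.96) ≈ 0.1167

0.1167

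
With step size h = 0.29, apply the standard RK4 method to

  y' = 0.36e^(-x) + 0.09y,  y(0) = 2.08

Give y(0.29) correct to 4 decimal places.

2.2269

RK4: k1 = f(x_n, y_n); k2 = f(x_n + h/2, y_n + (h/2)·k1); k3 = f(x_n + h/2, y_n + (h/2)·k2); k4 = f(x_n + h, y_n + h·k3); y_{n+1} = y_n + (h/6)·(k1 + 2k2 + 2k3 + k4).
x=0.000000, y=2.080000:
  k1 = f(0.000000, 2.080000) = 0.547200
  k2 = f(0.145000, 2.159344) = 0.505749
  k3 = f(0.145000, 2.153334) = 0.505208
  k4 = f(0.290000, 2.226510) = 0.469761
  y ← 2.080000 + (0.29/6)·(k1 + 2k2 + 2k3 + k4) = 2.226879
y(0.29) ≈ 2.2269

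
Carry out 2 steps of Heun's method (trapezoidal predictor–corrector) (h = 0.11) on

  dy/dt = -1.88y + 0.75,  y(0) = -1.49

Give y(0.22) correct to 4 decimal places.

Heun: k1 = f(t_n, y_n); k2 = f(t_n + h, y_n + h·k1); y_{n+1} = y_n + (h/2)·(k1 + k2).
t=0.000000, y=-1.490000:
  k1 = f(0.000000, -1.490000) = 3.551200
  k2 = f(0.110000, -1.099368) = 2.816812
  y ← -1.490000 + (0.11/2)·(3.551200 + 2.816812) = -1.139759
t=0.110000, y=-1.139759:
  k1 = f(0.110000, -1.139759) = 2.892748
  k2 = f(0.220000, -0.821557) = 2.294527
  y ← -1.139759 + (0.11/2)·(2.892748 + 2.294527) = -0.854459
y(0.22) ≈ -0.8545

-0.8545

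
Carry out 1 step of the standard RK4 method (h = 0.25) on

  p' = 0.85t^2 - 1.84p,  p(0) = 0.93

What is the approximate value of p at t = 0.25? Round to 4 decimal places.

RK4: k1 = f(t_n, p_n); k2 = f(t_n + h/2, p_n + (h/2)·k1); k3 = f(t_n + h/2, p_n + (h/2)·k2); k4 = f(t_n + h, p_n + h·k3); p_{n+1} = p_n + (h/6)·(k1 + 2k2 + 2k3 + k4).
t=0.000000, p=0.930000:
  k1 = f(0.000000, 0.930000) = -1.711200
  k2 = f(0.125000, 0.716100) = -1.304343
  k3 = f(0.125000, 0.766957) = -1.397920
  k4 = f(0.250000, 0.580520) = -1.015032
  p ← 0.930000 + (0.25/6)·(k1 + 2k2 + 2k3 + k4) = 0.591218
p(0.25) ≈ 0.5912

0.5912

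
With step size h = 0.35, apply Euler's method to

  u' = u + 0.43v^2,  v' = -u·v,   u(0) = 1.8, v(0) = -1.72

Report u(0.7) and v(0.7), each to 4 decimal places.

Euler on (u,v): u_{n+1} = u_n + h·u', v_{n+1} = v_n + h·v'.
0.000000: (1.800000, -1.720000); f=(3.072112, 3.096000) → (2.875239, -0.636400)
0.350000: (2.875239, -0.636400); f=(3.049391, 1.829802) → (3.942526, 0.004031)
(u(0.7), v(0.7)) ≈ (3.9425, 0.0040)

3.9425, 0.0040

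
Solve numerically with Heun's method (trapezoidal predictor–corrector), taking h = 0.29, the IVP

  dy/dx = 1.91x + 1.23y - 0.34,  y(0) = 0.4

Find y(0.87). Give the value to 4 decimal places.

1.6343

Heun: k1 = f(x_n, y_n); k2 = f(x_n + h, y_n + h·k1); y_{n+1} = y_n + (h/2)·(k1 + k2).
x=0.000000, y=0.400000:
  k1 = f(0.000000, 0.400000) = 0.152000
  k2 = f(0.290000, 0.444080) = 0.760118
  y ← 0.400000 + (0.29/2)·(0.152000 + 0.760118) = 0.532257
x=0.290000, y=0.532257:
  k1 = f(0.290000, 0.532257) = 0.868576
  k2 = f(0.580000, 0.784144) = 1.732297
  y ← 0.532257 + (0.29/2)·(0.868576 + 1.732297) = 0.909384
x=0.580000, y=0.909384:
  k1 = f(0.580000, 0.909384) = 1.886342
  k2 = f(0.870000, 1.456423) = 3.113100
  y ← 0.909384 + (0.29/2)·(1.886342 + 3.113100) = 1.634303
y(0.87) ≈ 1.6343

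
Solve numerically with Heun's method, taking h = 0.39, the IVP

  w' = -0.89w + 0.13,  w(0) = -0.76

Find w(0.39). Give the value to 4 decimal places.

-0.5001

Heun: k1 = f(x_n, w_n); k2 = f(x_n + h, w_n + h·k1); w_{n+1} = w_n + (h/2)·(k1 + k2).
x=0.000000, w=-0.760000:
  k1 = f(0.000000, -0.760000) = 0.806400
  k2 = f(0.390000, -0.445504) = 0.526499
  w ← -0.760000 + (0.39/2)·(0.806400 + 0.526499) = -0.500085
w(0.39) ≈ -0.5001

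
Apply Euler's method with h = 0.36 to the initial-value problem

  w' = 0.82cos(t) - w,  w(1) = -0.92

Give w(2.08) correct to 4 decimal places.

Euler: w_{n+1} = w_n + h·f(t_n, w_n).
t=1.000000, w=-0.920000: f=1.363048 → w ← -0.920000 + 0.36·1.363048 = -0.429303
t=1.360000, w=-0.429303: f=0.600878 → w ← -0.429303 + 0.36·0.600878 = -0.212987
t=1.720000, w=-0.212987: f=0.091093 → w ← -0.212987 + 0.36·0.091093 = -0.180193
w(2.08) ≈ -0.1802

-0.1802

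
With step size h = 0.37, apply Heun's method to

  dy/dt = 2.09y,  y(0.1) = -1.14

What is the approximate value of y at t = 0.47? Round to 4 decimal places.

-2.3624

Heun: k1 = f(t_n, y_n); k2 = f(t_n + h, y_n + h·k1); y_{n+1} = y_n + (h/2)·(k1 + k2).
t=0.100000, y=-1.140000:
  k1 = f(0.100000, -1.140000) = -2.382600
  k2 = f(0.470000, -2.021562) = -4.225065
  y ← -1.140000 + (0.37/2)·(-2.382600 + (-4.225065)) = -2.362418
y(0.47) ≈ -2.3624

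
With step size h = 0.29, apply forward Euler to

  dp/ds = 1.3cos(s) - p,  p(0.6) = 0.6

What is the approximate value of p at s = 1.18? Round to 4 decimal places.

0.7607

Euler: p_{n+1} = p_n + h·f(s_n, p_n).
s=0.600000, p=0.600000: f=0.472936 → p ← 0.600000 + 0.29·0.472936 = 0.737152
s=0.890000, p=0.737152: f=0.081084 → p ← 0.737152 + 0.29·0.081084 = 0.760666
p(1.18) ≈ 0.7607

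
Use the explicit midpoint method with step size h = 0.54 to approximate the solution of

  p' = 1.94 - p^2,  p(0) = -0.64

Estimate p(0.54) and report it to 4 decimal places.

0.3798

Midpoint: k1 = f(s_n, p_n); k2 = f(s_n + h/2, p_n + (h/2)·k1); p_{n+1} = p_n + h·k2.
s=0.000000, p=-0.640000:
  k1 = f(0.000000, -0.640000) = 1.530400
  k2 = f(0.270000, -0.226792) = 1.888565
  p ← -0.640000 + 0.54·1.888565 = 0.379825
p(0.54) ≈ 0.3798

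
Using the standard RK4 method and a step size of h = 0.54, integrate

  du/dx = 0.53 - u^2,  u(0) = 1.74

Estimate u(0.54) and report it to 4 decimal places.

RK4: k1 = f(x_n, u_n); k2 = f(x_n + h/2, u_n + (h/2)·k1); k3 = f(x_n + h/2, u_n + (h/2)·k2); k4 = f(x_n + h, u_n + h·k3); u_{n+1} = u_n + (h/6)·(k1 + 2k2 + 2k3 + k4).
x=0.000000, u=1.740000:
  k1 = f(0.000000, 1.740000) = -2.497600
  k2 = f(0.270000, 1.065648) = -0.605606
  k3 = f(0.270000, 1.576486) = -1.955310
  k4 = f(0.540000, 0.684133) = 0.061962
  u ← 1.740000 + (0.54/6)·(k1 + 2k2 + 2k3 + k4) = 1.059828
u(0.54) ≈ 1.0598

1.0598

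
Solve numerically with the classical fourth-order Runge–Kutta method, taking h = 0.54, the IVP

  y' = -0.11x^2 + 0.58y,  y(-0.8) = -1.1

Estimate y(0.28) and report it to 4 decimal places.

RK4: k1 = f(x_n, y_n); k2 = f(x_n + h/2, y_n + (h/2)·k1); k3 = f(x_n + h/2, y_n + (h/2)·k2); k4 = f(x_n + h, y_n + h·k3); y_{n+1} = y_n + (h/6)·(k1 + 2k2 + 2k3 + k4).
x=-0.800000, y=-1.100000:
  k1 = f(-0.800000, -1.100000) = -0.708400
  k2 = f(-0.530000, -1.291268) = -0.779834
  k3 = f(-0.530000, -1.310555) = -0.791021
  k4 = f(-0.260000, -1.527151) = -0.893184
  y ← -1.100000 + (0.54/6)·(k1 + 2k2 + 2k3 + k4) = -1.526897
x=-0.260000, y=-1.526897:
  k1 = f(-0.260000, -1.526897) = -0.893036
  k2 = f(0.010000, -1.768016) = -1.025460
  k3 = f(0.010000, -1.803771) = -1.046198
  k4 = f(0.280000, -2.091844) = -1.221893
  y ← -1.526897 + (0.54/6)·(k1 + 2k2 + 2k3 + k4) = -2.090139
y(0.28) ≈ -2.0901

-2.0901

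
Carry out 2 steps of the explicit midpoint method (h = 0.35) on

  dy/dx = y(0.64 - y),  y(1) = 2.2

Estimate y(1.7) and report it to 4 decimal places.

1.3164

Midpoint: k1 = f(x_n, y_n); k2 = f(x_n + h/2, y_n + (h/2)·k1); y_{n+1} = y_n + h·k2.
x=1.000000, y=2.200000:
  k1 = f(1.000000, 2.200000) = -3.432000
  k2 = f(1.175000, 1.599400) = -1.534464
  y ← 2.200000 + 0.35·(-1.534464) = 1.662937
x=1.350000, y=1.662937:
  k1 = f(1.350000, 1.662937) = -1.701081
  k2 = f(1.525000, 1.365248) = -0.990144
  y ← 1.662937 + 0.35·(-0.990144) = 1.316387
y(1.7) ≈ 1.3164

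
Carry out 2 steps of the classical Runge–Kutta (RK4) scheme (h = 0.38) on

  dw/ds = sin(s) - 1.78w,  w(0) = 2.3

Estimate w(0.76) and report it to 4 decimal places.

RK4: k1 = f(s_n, w_n); k2 = f(s_n + h/2, w_n + (h/2)·k1); k3 = f(s_n + h/2, w_n + (h/2)·k2); k4 = f(s_n + h, w_n + h·k3); w_{n+1} = w_n + (h/6)·(k1 + 2k2 + 2k3 + k4).
s=0.000000, w=2.300000:
  k1 = f(0.000000, 2.300000) = -4.094000
  k2 = f(0.190000, 1.522140) = -2.520550
  k3 = f(0.190000, 1.821095) = -3.052691
  k4 = f(0.380000, 1.139977) = -1.658239
  w ← 2.300000 + (0.38/6)·(k1 + 2k2 + 2k3 + k4) = 1.229748
s=0.380000, w=1.229748:
  k1 = f(0.380000, 1.229748) = -1.818030
  k2 = f(0.570000, 0.884322) = -1.034461
  k3 = f(0.570000, 1.033200) = -1.299464
  k4 = f(0.760000, 0.735951) = -0.621072
  w ← 1.229748 + (0.38/6)·(k1 + 2k2 + 2k3 + k4) = 0.779641
w(0.76) ≈ 0.7796

0.7796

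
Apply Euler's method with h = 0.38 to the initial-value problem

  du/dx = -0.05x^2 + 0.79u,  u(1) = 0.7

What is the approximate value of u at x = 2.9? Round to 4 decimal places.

2.1339

Euler: u_{n+1} = u_n + h·f(x_n, u_n).
x=1.000000, u=0.700000: f=0.503000 → u ← 0.700000 + 0.38·0.503000 = 0.891140
x=1.380000, u=0.891140: f=0.608781 → u ← 0.891140 + 0.38·0.608781 = 1.122477
x=1.760000, u=1.122477: f=0.731877 → u ← 1.122477 + 0.38·0.731877 = 1.400590
x=2.140000, u=1.400590: f=0.877486 → u ← 1.400590 + 0.38·0.877486 = 1.734034
x=2.520000, u=1.734034: f=1.052367 → u ← 1.734034 + 0.38·1.052367 = 2.133934
u(2.9) ≈ 2.1339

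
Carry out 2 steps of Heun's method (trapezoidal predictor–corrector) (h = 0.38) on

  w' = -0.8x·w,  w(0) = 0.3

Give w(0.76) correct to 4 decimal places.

0.2375

Heun: k1 = f(x_n, w_n); k2 = f(x_n + h, w_n + h·k1); w_{n+1} = w_n + (h/2)·(k1 + k2).
x=0.000000, w=0.300000:
  k1 = f(0.000000, 0.300000) = 0.000000
  k2 = f(0.380000, 0.300000) = -0.091200
  w ← 0.300000 + (0.38/2)·(0.000000 + (-0.091200)) = 0.282672
x=0.380000, w=0.282672:
  k1 = f(0.380000, 0.282672) = -0.085932
  k2 = f(0.760000, 0.250018) = -0.152011
  w ← 0.282672 + (0.38/2)·(-0.085932 + (-0.152011)) = 0.237463
w(0.76) ≈ 0.2375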